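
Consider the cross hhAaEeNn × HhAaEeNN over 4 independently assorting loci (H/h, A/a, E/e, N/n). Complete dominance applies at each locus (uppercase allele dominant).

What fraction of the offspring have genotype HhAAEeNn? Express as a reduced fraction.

hhAaEeNn gametes: hAEN×2, hAEn×2, hAeN×2, hAen×2, haEN×2, haEn×2, haeN×2, haen×2
HhAaEeNN gametes: HAEN×2, HAeN×2, HaEN×2, HaeN×2, hAEN×2, hAeN×2, haEN×2, haeN×2
hhAaEeNn×HhAaEeNN grid (16·16=256): HhAAEENN=4 HhAAEENn=4 HhAAEeNN=8 HhAAEeNn=8 HhAAeeNN=4 HhAAeeNn=4 HhAaEENN=8 HhAaEENn=8 HhAaEeNN=16 HhAaEeNn=16 HhAaeeNN=8 HhAaeeNn=8 HhaaEENN=4 HhaaEENn=4 HhaaEeNN=8 HhaaEeNn=8 HhaaeeNN=4 HhaaeeNn=4 hhAAEENN=4 hhAAEENn=4 hhAAEeNN=8 hhAAEeNn=8 hhAAeeNN=4 hhAAeeNn=4 hhAaEENN=8 hhAaEENn=8 hhAaEeNN=16 hhAaEeNn=16 hhAaeeNN=8 hhAaeeNn=8 hhaaEENN=4 hhaaEENn=4 hhaaEeNN=8 hhaaEeNn=8 hhaaeeNN=4 hhaaeeNn=4
HhAAEeNn hits 8/256; gcd=8; 8÷8/256÷8 = 1/32

P(HhAAEeNn) = 1/32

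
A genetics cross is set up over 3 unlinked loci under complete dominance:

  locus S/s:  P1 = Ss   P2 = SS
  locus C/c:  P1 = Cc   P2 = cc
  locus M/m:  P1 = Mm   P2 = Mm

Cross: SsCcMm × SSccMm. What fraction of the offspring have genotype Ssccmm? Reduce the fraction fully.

SsCcMm gametes: SCM×1, SCm×1, ScM×1, Scm×1, sCM×1, sCm×1, scM×1, scm×1
SSccMm gametes: ScM×4, Scm×4
SsCcMm×SSccMm grid (8·8=64): SSCcMM=4 SSCcMm=8 SSCcmm=4 SSccMM=4 SSccMm=8 SSccmm=4 SsCcMM=4 SsCcMm=8 SsCcmm=4 SsccMM=4 SsccMm=8 Ssccmm=4
Ssccmm hits 4/64; gcd=4; 4÷4/64÷4 = 1/16

P(Ssccmm) = 1/16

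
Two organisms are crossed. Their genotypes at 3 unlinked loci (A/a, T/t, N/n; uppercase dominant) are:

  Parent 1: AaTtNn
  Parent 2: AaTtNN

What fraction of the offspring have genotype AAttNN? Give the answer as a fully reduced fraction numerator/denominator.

AaTtNn gametes: ATN×1, ATn×1, AtN×1, Atn×1, aTN×1, aTn×1, atN×1, atn×1
AaTtNN gametes: ATN×2, AtN×2, aTN×2, atN×2
AaTtNn×AaTtNN grid (8·8=64): AATTNN=2 AATTNn=2 AATtNN=4 AATtNn=4 AAttNN=2 AAttNn=2 AaTTNN=4 AaTTNn=4 AaTtNN=8 AaTtNn=8 AattNN=4 AattNn=4 aaTTNN=2 aaTTNn=2 aaTtNN=4 aaTtNn=4 aattNN=2 aattNn=2
AAttNN hits 2/64; gcd=2; 2÷2/64÷2 = 1/32

P(AAttNN) = 1/32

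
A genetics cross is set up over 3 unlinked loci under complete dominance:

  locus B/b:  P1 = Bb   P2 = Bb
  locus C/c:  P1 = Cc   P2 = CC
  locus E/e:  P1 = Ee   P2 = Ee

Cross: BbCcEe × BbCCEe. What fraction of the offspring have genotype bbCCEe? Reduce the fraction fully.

P(bbCCEe) = 1/16

BbCcEe gametes: BCE×1, BCe×1, BcE×1, Bce×1, bCE×1, bCe×1, bcE×1, bce×1
BbCCEe gametes: BCE×2, BCe×2, bCE×2, bCe×2
BbCcEe×BbCCEe grid (8·8=64): BBCCEE=2 BBCCEe=4 BBCCee=2 BBCcEE=2 BBCcEe=4 BBCcee=2 BbCCEE=4 BbCCEe=8 BbCCee=4 BbCcEE=4 BbCcEe=8 BbCcee=4 bbCCEE=2 bbCCEe=4 bbCCee=2 bbCcEE=2 bbCcEe=4 bbCcee=2
bbCCEe hits 4/64; gcd=4; 4÷4/64÷4 = 1/16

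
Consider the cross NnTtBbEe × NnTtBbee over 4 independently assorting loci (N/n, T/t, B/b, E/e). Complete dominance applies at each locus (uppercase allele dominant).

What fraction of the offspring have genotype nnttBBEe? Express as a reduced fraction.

NnTtBbEe gametes: NTBE×1, NTBe×1, NTbE×1, NTbe×1, NtBE×1, NtBe×1, NtbE×1, Ntbe×1, nTBE×1, nTBe×1, nTbE×1, nTbe×1, ntBE×1, ntBe×1, ntbE×1, ntbe×1
NnTtBbee gametes: NTBe×2, NTbe×2, NtBe×2, Ntbe×2, nTBe×2, nTbe×2, ntBe×2, ntbe×2
NnTtBbEe×NnTtBbee grid (16·16=256): NNTTBBEe=2 NNTTBBee=2 NNTTBbEe=4 NNTTBbee=4 NNTTbbEe=2 NNTTbbee=2 NNTtBBEe=4 NNTtBBee=4 NNTtBbEe=8 NNTtBbee=8 NNTtbbEe=4 NNTtbbee=4 NNttBBEe=2 NNttBBee=2 NNttBbEe=4 NNttBbee=4 NNttbbEe=2 NNttbbee=2 NnTTBBEe=4 NnTTBBee=4 NnTTBbEe=8 NnTTBbee=8 NnTTbbEe=4 NnTTbbee=4 NnTtBBEe=8 NnTtBBee=8 NnTtBbEe=16 NnTtBbee=16 NnTtbbEe=8 NnTtbbee=8 NnttBBEe=4 NnttBBee=4 NnttBbEe=8 NnttBbee=8 NnttbbEe=4 Nnttbbee=4 nnTTBBEe=2 nnTTBBee=2 nnTTBbEe=4 nnTTBbee=4 nnTTbbEe=2 nnTTbbee=2 nnTtBBEe=4 nnTtBBee=4 nnTtBbEe=8 nnTtBbee=8 nnTtbbEe=4 nnTtbbee=4 nnttBBEe=2 nnttBBee=2 nnttBbEe=4 nnttBbee=4 nnttbbEe=2 nnttbbee=2
nnttBBEe hits 2/256; gcd=2; 2÷2/256÷2 = 1/128

P(nnttBBEe) = 1/128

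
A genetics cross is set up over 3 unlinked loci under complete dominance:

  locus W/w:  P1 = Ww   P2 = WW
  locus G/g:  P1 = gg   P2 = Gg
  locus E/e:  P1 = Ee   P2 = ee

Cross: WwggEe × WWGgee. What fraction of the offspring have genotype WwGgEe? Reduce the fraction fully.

WwggEe gametes: WgE×2, Wge×2, wgE×2, wge×2
WWGgee gametes: WGe×4, Wge×4
WwggEe×WWGgee grid (8·8=64): WWGgEe=8 WWGgee=8 WWggEe=8 WWggee=8 WwGgEe=8 WwGgee=8 WwggEe=8 Wwggee=8
WwGgEe hits 8/64; gcd=8; 8÷8/64÷8 = 1/8

P(WwGgEe) = 1/8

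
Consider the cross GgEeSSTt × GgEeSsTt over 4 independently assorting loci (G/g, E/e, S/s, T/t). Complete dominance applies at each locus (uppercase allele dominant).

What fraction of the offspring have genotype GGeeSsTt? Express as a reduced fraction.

P(GGeeSsTt) = 1/64

GgEeSSTt gametes: GEST×2, GESt×2, GeST×2, GeSt×2, gEST×2, gESt×2, geST×2, geSt×2
GgEeSsTt gametes: GEST×1, GESt×1, GEsT×1, GEst×1, GeST×1, GeSt×1, GesT×1, Gest×1, gEST×1, gESt×1, gEsT×1, gEst×1, geST×1, geSt×1, gesT×1, gest×1
GgEeSSTt×GgEeSsTt grid (16·16=256): GGEESSTT=2 GGEESSTt=4 GGEESStt=2 GGEESsTT=2 GGEESsTt=4 GGEESstt=2 GGEeSSTT=4 GGEeSSTt=8 GGEeSStt=4 GGEeSsTT=4 GGEeSsTt=8 GGEeSstt=4 GGeeSSTT=2 GGeeSSTt=4 GGeeSStt=2 GGeeSsTT=2 GGeeSsTt=4 GGeeSstt=2 GgEESSTT=4 GgEESSTt=8 GgEESStt=4 GgEESsTT=4 GgEESsTt=8 GgEESstt=4 GgEeSSTT=8 GgEeSSTt=16 GgEeSStt=8 GgEeSsTT=8 GgEeSsTt=16 GgEeSstt=8 GgeeSSTT=4 GgeeSSTt=8 GgeeSStt=4 GgeeSsTT=4 GgeeSsTt=8 GgeeSstt=4 ggEESSTT=2 ggEESSTt=4 ggEESStt=2 ggEESsTT=2 ggEESsTt=4 ggEESstt=2 ggEeSSTT=4 ggEeSSTt=8 ggEeSStt=4 ggEeSsTT=4 ggEeSsTt=8 ggEeSstt=4 ggeeSSTT=2 ggeeSSTt=4 ggeeSStt=2 ggeeSsTT=2 ggeeSsTt=4 ggeeSstt=2
GGeeSsTt hits 4/256; gcd=4; 4÷4/256÷4 = 1/64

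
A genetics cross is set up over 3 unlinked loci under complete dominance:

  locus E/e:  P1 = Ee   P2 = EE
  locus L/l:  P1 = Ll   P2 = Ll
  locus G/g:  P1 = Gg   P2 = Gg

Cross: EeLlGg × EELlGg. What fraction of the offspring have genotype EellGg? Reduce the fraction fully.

EeLlGg gametes: ELG×1, ELg×1, ElG×1, Elg×1, eLG×1, eLg×1, elG×1, elg×1
EELlGg gametes: ELG×2, ELg×2, ElG×2, Elg×2
EeLlGg×EELlGg grid (8·8=64): EELLGG=2 EELLGg=4 EELLgg=2 EELlGG=4 EELlGg=8 EELlgg=4 EEllGG=2 EEllGg=4 EEllgg=2 EeLLGG=2 EeLLGg=4 EeLLgg=2 EeLlGG=4 EeLlGg=8 EeLlgg=4 EellGG=2 EellGg=4 Eellgg=2
EellGg hits 4/64; gcd=4; 4÷4/64÷4 = 1/16

P(EellGg) = 1/16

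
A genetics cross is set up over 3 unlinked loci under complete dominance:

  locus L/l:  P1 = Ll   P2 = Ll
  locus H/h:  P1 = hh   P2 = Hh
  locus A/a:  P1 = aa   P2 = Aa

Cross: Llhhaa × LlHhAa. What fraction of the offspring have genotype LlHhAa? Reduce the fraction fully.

Llhhaa gametes: Lha×4, lha×4
LlHhAa gametes: LHA×1, LHa×1, LhA×1, Lha×1, lHA×1, lHa×1, lhA×1, lha×1
Llhhaa×LlHhAa grid (8·8=64): LLHhAa=4 LLHhaa=4 LLhhAa=4 LLhhaa=4 LlHhAa=8 LlHhaa=8 LlhhAa=8 Llhhaa=8 llHhAa=4 llHhaa=4 llhhAa=4 llhhaa=4
LlHhAa hits 8/64; gcd=8; 8÷8/64÷8 = 1/8

P(LlHhAa) = 1/8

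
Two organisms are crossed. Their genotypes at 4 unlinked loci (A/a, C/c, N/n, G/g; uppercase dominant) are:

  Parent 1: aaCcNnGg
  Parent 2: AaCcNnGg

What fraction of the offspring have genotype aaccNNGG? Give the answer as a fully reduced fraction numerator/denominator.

P(aaccNNGG) = 1/128

aaCcNnGg gametes: aCNG×2, aCNg×2, aCnG×2, aCng×2, acNG×2, acNg×2, acnG×2, acng×2
AaCcNnGg gametes: ACNG×1, ACNg×1, ACnG×1, ACng×1, AcNG×1, AcNg×1, AcnG×1, Acng×1, aCNG×1, aCNg×1, aCnG×1, aCng×1, acNG×1, acNg×1, acnG×1, acng×1
aaCcNnGg×AaCcNnGg grid (16·16=256): AaCCNNGG=2 AaCCNNGg=4 AaCCNNgg=2 AaCCNnGG=4 AaCCNnGg=8 AaCCNngg=4 AaCCnnGG=2 AaCCnnGg=4 AaCCnngg=2 AaCcNNGG=4 AaCcNNGg=8 AaCcNNgg=4 AaCcNnGG=8 AaCcNnGg=16 AaCcNngg=8 AaCcnnGG=4 AaCcnnGg=8 AaCcnngg=4 AaccNNGG=2 AaccNNGg=4 AaccNNgg=2 AaccNnGG=4 AaccNnGg=8 AaccNngg=4 AaccnnGG=2 AaccnnGg=4 Aaccnngg=2 aaCCNNGG=2 aaCCNNGg=4 aaCCNNgg=2 aaCCNnGG=4 aaCCNnGg=8 aaCCNngg=4 aaCCnnGG=2 aaCCnnGg=4 aaCCnngg=2 aaCcNNGG=4 aaCcNNGg=8 aaCcNNgg=4 aaCcNnGG=8 aaCcNnGg=16 aaCcNngg=8 aaCcnnGG=4 aaCcnnGg=8 aaCcnngg=4 aaccNNGG=2 aaccNNGg=4 aaccNNgg=2 aaccNnGG=4 aaccNnGg=8 aaccNngg=4 aaccnnGG=2 aaccnnGg=4 aaccnngg=2
aaccNNGG hits 2/256; gcd=2; 2÷2/256÷2 = 1/128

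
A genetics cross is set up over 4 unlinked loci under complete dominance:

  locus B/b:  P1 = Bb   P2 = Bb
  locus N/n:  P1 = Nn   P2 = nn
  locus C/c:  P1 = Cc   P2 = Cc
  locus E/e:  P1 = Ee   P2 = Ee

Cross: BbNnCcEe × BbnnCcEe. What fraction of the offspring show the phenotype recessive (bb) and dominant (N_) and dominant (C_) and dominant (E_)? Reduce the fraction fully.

P(bb N_ C_ E_) = 9/128

BbNnCcEe gametes: BNCE×1, BNCe×1, BNcE×1, BNce×1, BnCE×1, BnCe×1, BncE×1, Bnce×1, bNCE×1, bNCe×1, bNcE×1, bNce×1, bnCE×1, bnCe×1, bncE×1, bnce×1
BbnnCcEe gametes: BnCE×2, BnCe×2, BncE×2, Bnce×2, bnCE×2, bnCe×2, bncE×2, bnce×2
BbNnCcEe×BbnnCcEe grid (16·16=256): BBNnCCEE=2 BBNnCCEe=4 BBNnCCee=2 BBNnCcEE=4 BBNnCcEe=8 BBNnCcee=4 BBNnccEE=2 BBNnccEe=4 BBNnccee=2 BBnnCCEE=2 BBnnCCEe=4 BBnnCCee=2 BBnnCcEE=4 BBnnCcEe=8 BBnnCcee=4 BBnnccEE=2 BBnnccEe=4 BBnnccee=2 BbNnCCEE=4 BbNnCCEe=8 BbNnCCee=4 BbNnCcEE=8 BbNnCcEe=16 BbNnCcee=8 BbNnccEE=4 BbNnccEe=8 BbNnccee=4 BbnnCCEE=4 BbnnCCEe=8 BbnnCCee=4 BbnnCcEE=8 BbnnCcEe=16 BbnnCcee=8 BbnnccEE=4 BbnnccEe=8 Bbnnccee=4 bbNnCCEE=2 bbNnCCEe=4 bbNnCCee=2 bbNnCcEE=4 bbNnCcEe=8 bbNnCcee=4 bbNnccEE=2 bbNnccEe=4 bbNnccee=2 bbnnCCEE=2 bbnnCCEe=4 bbnnCCee=2 bbnnCcEE=4 bbnnCcEe=8 bbnnCcee=4 bbnnccEE=2 bbnnccEe=4 bbnnccee=2
bb N_ C_ E_ hits 18/256; gcd=2; 18÷2/256÷2 = 9/128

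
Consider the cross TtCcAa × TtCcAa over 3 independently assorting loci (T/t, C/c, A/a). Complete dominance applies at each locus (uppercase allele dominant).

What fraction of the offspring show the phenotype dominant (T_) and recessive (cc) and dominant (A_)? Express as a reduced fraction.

TtCcAa gametes: TCA×1, TCa×1, TcA×1, Tca×1, tCA×1, tCa×1, tcA×1, tca×1
TtCcAa gametes: TCA×1, TCa×1, TcA×1, Tca×1, tCA×1, tCa×1, tcA×1, tca×1
TtCcAa×TtCcAa grid (8·8=64): TTCCAA=1 TTCCAa=2 TTCCaa=1 TTCcAA=2 TTCcAa=4 TTCcaa=2 TTccAA=1 TTccAa=2 TTccaa=1 TtCCAA=2 TtCCAa=4 TtCCaa=2 TtCcAA=4 TtCcAa=8 TtCcaa=4 TtccAA=2 TtccAa=4 Ttccaa=2 ttCCAA=1 ttCCAa=2 ttCCaa=1 ttCcAA=2 ttCcAa=4 ttCcaa=2 ttccAA=1 ttccAa=2 ttccaa=1
T_ cc A_ hits 9/64; gcd=1; 9÷1/64÷1 = 9/64

P(T_ cc A_) = 9/64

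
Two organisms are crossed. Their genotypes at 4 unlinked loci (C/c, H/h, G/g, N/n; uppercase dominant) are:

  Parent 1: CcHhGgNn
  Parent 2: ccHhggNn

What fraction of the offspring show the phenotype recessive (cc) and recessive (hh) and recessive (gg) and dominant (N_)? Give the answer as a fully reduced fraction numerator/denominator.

P(cc hh gg N_) = 3/64

CcHhGgNn gametes: CHGN×1, CHGn×1, CHgN×1, CHgn×1, ChGN×1, ChGn×1, ChgN×1, Chgn×1, cHGN×1, cHGn×1, cHgN×1, cHgn×1, chGN×1, chGn×1, chgN×1, chgn×1
ccHhggNn gametes: cHgN×4, cHgn×4, chgN×4, chgn×4
CcHhGgNn×ccHhggNn grid (16·16=256): CcHHGgNN=4 CcHHGgNn=8 CcHHGgnn=4 CcHHggNN=4 CcHHggNn=8 CcHHggnn=4 CcHhGgNN=8 CcHhGgNn=16 CcHhGgnn=8 CcHhggNN=8 CcHhggNn=16 CcHhggnn=8 CchhGgNN=4 CchhGgNn=8 CchhGgnn=4 CchhggNN=4 CchhggNn=8 Cchhggnn=4 ccHHGgNN=4 ccHHGgNn=8 ccHHGgnn=4 ccHHggNN=4 ccHHggNn=8 ccHHggnn=4 ccHhGgNN=8 ccHhGgNn=16 ccHhGgnn=8 ccHhggNN=8 ccHhggNn=16 ccHhggnn=8 cchhGgNN=4 cchhGgNn=8 cchhGgnn=4 cchhggNN=4 cchhggNn=8 cchhggnn=4
cc hh gg N_ hits 12/256; gcd=4; 12÷4/256÷4 = 3/64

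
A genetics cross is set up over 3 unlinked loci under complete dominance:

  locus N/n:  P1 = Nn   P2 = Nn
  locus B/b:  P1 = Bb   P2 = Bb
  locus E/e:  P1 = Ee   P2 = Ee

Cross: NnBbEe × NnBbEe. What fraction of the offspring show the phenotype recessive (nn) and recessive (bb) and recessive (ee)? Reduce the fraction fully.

P(nn bb ee) = 1/64

NnBbEe gametes: NBE×1, NBe×1, NbE×1, Nbe×1, nBE×1, nBe×1, nbE×1, nbe×1
NnBbEe gametes: NBE×1, NBe×1, NbE×1, Nbe×1, nBE×1, nBe×1, nbE×1, nbe×1
NnBbEe×NnBbEe grid (8·8=64): NNBBEE=1 NNBBEe=2 NNBBee=1 NNBbEE=2 NNBbEe=4 NNBbee=2 NNbbEE=1 NNbbEe=2 NNbbee=1 NnBBEE=2 NnBBEe=4 NnBBee=2 NnBbEE=4 NnBbEe=8 NnBbee=4 NnbbEE=2 NnbbEe=4 Nnbbee=2 nnBBEE=1 nnBBEe=2 nnBBee=1 nnBbEE=2 nnBbEe=4 nnBbee=2 nnbbEE=1 nnbbEe=2 nnbbee=1
nn bb ee hits 1/64; gcd=1; 1÷1/64÷1 = 1/64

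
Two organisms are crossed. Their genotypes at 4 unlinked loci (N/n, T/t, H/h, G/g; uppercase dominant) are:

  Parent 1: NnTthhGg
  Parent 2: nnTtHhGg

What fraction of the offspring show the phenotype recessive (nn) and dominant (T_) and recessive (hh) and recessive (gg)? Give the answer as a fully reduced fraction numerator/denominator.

P(nn T_ hh gg) = 3/64

NnTthhGg gametes: NThG×2, NThg×2, NthG×2, Nthg×2, nThG×2, nThg×2, nthG×2, nthg×2
nnTtHhGg gametes: nTHG×2, nTHg×2, nThG×2, nThg×2, ntHG×2, ntHg×2, nthG×2, nthg×2
NnTthhGg×nnTtHhGg grid (16·16=256): NnTTHhGG=4 NnTTHhGg=8 NnTTHhgg=4 NnTThhGG=4 NnTThhGg=8 NnTThhgg=4 NnTtHhGG=8 NnTtHhGg=16 NnTtHhgg=8 NnTthhGG=8 NnTthhGg=16 NnTthhgg=8 NnttHhGG=4 NnttHhGg=8 NnttHhgg=4 NntthhGG=4 NntthhGg=8 Nntthhgg=4 nnTTHhGG=4 nnTTHhGg=8 nnTTHhgg=4 nnTThhGG=4 nnTThhGg=8 nnTThhgg=4 nnTtHhGG=8 nnTtHhGg=16 nnTtHhgg=8 nnTthhGG=8 nnTthhGg=16 nnTthhgg=8 nnttHhGG=4 nnttHhGg=8 nnttHhgg=4 nntthhGG=4 nntthhGg=8 nntthhgg=4
nn T_ hh gg hits 12/256; gcd=4; 12÷4/256÷4 = 3/64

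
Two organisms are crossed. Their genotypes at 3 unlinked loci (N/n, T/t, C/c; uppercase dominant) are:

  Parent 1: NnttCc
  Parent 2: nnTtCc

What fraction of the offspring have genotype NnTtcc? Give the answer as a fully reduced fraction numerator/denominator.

NnttCc gametes: NtC×2, Ntc×2, ntC×2, ntc×2
nnTtCc gametes: nTC×2, nTc×2, ntC×2, ntc×2
NnttCc×nnTtCc grid (8·8=64): NnTtCC=4 NnTtCc=8 NnTtcc=4 NnttCC=4 NnttCc=8 Nnttcc=4 nnTtCC=4 nnTtCc=8 nnTtcc=4 nnttCC=4 nnttCc=8 nnttcc=4
NnTtcc hits 4/64; gcd=4; 4÷4/64÷4 = 1/16

P(NnTtcc) = 1/16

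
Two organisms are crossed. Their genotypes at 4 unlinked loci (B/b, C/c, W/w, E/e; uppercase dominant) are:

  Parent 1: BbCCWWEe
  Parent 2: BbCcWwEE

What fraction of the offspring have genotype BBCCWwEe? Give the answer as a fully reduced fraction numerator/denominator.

P(BBCCWwEe) = 1/32

BbCCWWEe gametes: BCWE×4, BCWe×4, bCWE×4, bCWe×4
BbCcWwEE gametes: BCWE×2, BCwE×2, BcWE×2, BcwE×2, bCWE×2, bCwE×2, bcWE×2, bcwE×2
BbCCWWEe×BbCcWwEE grid (16·16=256): BBCCWWEE=8 BBCCWWEe=8 BBCCWwEE=8 BBCCWwEe=8 BBCcWWEE=8 BBCcWWEe=8 BBCcWwEE=8 BBCcWwEe=8 BbCCWWEE=16 BbCCWWEe=16 BbCCWwEE=16 BbCCWwEe=16 BbCcWWEE=16 BbCcWWEe=16 BbCcWwEE=16 BbCcWwEe=16 bbCCWWEE=8 bbCCWWEe=8 bbCCWwEE=8 bbCCWwEe=8 bbCcWWEE=8 bbCcWWEe=8 bbCcWwEE=8 bbCcWwEe=8
BBCCWwEe hits 8/256; gcd=8; 8÷8/256÷8 = 1/32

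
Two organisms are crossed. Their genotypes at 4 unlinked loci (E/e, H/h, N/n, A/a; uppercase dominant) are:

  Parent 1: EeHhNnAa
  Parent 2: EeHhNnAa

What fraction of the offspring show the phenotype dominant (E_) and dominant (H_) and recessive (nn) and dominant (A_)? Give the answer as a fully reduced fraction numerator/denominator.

P(E_ H_ nn A_) = 27/256

EeHhNnAa gametes: EHNA×1, EHNa×1, EHnA×1, EHna×1, EhNA×1, EhNa×1, EhnA×1, Ehna×1, eHNA×1, eHNa×1, eHnA×1, eHna×1, ehNA×1, ehNa×1, ehnA×1, ehna×1
EeHhNnAa gametes: EHNA×1, EHNa×1, EHnA×1, EHna×1, EhNA×1, EhNa×1, EhnA×1, Ehna×1, eHNA×1, eHNa×1, eHnA×1, eHna×1, ehNA×1, ehNa×1, ehnA×1, ehna×1
EeHhNnAa×EeHhNnAa grid (16·16=256): EEHHNNAA=1 EEHHNNAa=2 EEHHNNaa=1 EEHHNnAA=2 EEHHNnAa=4 EEHHNnaa=2 EEHHnnAA=1 EEHHnnAa=2 EEHHnnaa=1 EEHhNNAA=2 EEHhNNAa=4 EEHhNNaa=2 EEHhNnAA=4 EEHhNnAa=8 EEHhNnaa=4 EEHhnnAA=2 EEHhnnAa=4 EEHhnnaa=2 EEhhNNAA=1 EEhhNNAa=2 EEhhNNaa=1 EEhhNnAA=2 EEhhNnAa=4 EEhhNnaa=2 EEhhnnAA=1 EEhhnnAa=2 EEhhnnaa=1 EeHHNNAA=2 EeHHNNAa=4 EeHHNNaa=2 EeHHNnAA=4 EeHHNnAa=8 EeHHNnaa=4 EeHHnnAA=2 EeHHnnAa=4 EeHHnnaa=2 EeHhNNAA=4 EeHhNNAa=8 EeHhNNaa=4 EeHhNnAA=8 EeHhNnAa=16 EeHhNnaa=8 EeHhnnAA=4 EeHhnnAa=8 EeHhnnaa=4 EehhNNAA=2 EehhNNAa=4 EehhNNaa=2 EehhNnAA=4 EehhNnAa=8 EehhNnaa=4 EehhnnAA=2 EehhnnAa=4 Eehhnnaa=2 eeHHNNAA=1 eeHHNNAa=2 eeHHNNaa=1 eeHHNnAA=2 eeHHNnAa=4 eeHHNnaa=2 eeHHnnAA=1 eeHHnnAa=2 eeHHnnaa=1 eeHhNNAA=2 eeHhNNAa=4 eeHhNNaa=2 eeHhNnAA=4 eeHhNnAa=8 eeHhNnaa=4 eeHhnnAA=2 eeHhnnAa=4 eeHhnnaa=2 eehhNNAA=1 eehhNNAa=2 eehhNNaa=1 eehhNnAA=2 eehhNnAa=4 eehhNnaa=2 eehhnnAA=1 eehhnnAa=2 eehhnnaa=1
E_ H_ nn A_ hits 27/256; gcd=1; 27÷1/256÷1 = 27/256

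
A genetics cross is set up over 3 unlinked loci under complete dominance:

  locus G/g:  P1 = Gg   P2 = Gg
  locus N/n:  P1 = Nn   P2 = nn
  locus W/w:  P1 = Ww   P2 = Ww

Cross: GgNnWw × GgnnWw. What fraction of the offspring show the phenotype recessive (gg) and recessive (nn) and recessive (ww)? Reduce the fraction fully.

GgNnWw gametes: GNW×1, GNw×1, GnW×1, Gnw×1, gNW×1, gNw×1, gnW×1, gnw×1
GgnnWw gametes: GnW×2, Gnw×2, gnW×2, gnw×2
GgNnWw×GgnnWw grid (8·8=64): GGNnWW=2 GGNnWw=4 GGNnww=2 GGnnWW=2 GGnnWw=4 GGnnww=2 GgNnWW=4 GgNnWw=8 GgNnww=4 GgnnWW=4 GgnnWw=8 Ggnnww=4 ggNnWW=2 ggNnWw=4 ggNnww=2 ggnnWW=2 ggnnWw=4 ggnnww=2
gg nn ww hits 2/64; gcd=2; 2÷2/64÷2 = 1/32

P(gg nn ww) = 1/32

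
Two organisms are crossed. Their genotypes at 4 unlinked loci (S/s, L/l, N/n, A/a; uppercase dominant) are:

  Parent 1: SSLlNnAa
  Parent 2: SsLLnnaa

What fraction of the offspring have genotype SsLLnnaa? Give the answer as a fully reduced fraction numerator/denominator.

SSLlNnAa gametes: SLNA×2, SLNa×2, SLnA×2, SLna×2, SlNA×2, SlNa×2, SlnA×2, Slna×2
SsLLnnaa gametes: SLna×8, sLna×8
SSLlNnAa×SsLLnnaa grid (16·16=256): SSLLNnAa=16 SSLLNnaa=16 SSLLnnAa=16 SSLLnnaa=16 SSLlNnAa=16 SSLlNnaa=16 SSLlnnAa=16 SSLlnnaa=16 SsLLNnAa=16 SsLLNnaa=16 SsLLnnAa=16 SsLLnnaa=16 SsLlNnAa=16 SsLlNnaa=16 SsLlnnAa=16 SsLlnnaa=16
SsLLnnaa hits 16/256; gcd=16; 16÷16/256÷16 = 1/16

P(SsLLnnaa) = 1/16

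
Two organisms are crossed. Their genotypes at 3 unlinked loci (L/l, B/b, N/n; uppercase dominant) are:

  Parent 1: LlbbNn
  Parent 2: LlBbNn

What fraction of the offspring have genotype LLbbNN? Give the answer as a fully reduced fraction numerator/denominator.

LlbbNn gametes: LbN×2, Lbn×2, lbN×2, lbn×2
LlBbNn gametes: LBN×1, LBn×1, LbN×1, Lbn×1, lBN×1, lBn×1, lbN×1, lbn×1
LlbbNn×LlBbNn grid (8·8=64): LLBbNN=2 LLBbNn=4 LLBbnn=2 LLbbNN=2 LLbbNn=4 LLbbnn=2 LlBbNN=4 LlBbNn=8 LlBbnn=4 LlbbNN=4 LlbbNn=8 Llbbnn=4 llBbNN=2 llBbNn=4 llBbnn=2 llbbNN=2 llbbNn=4 llbbnn=2
LLbbNN hits 2/64; gcd=2; 2÷2/64÷2 = 1/32

P(LLbbNN) = 1/32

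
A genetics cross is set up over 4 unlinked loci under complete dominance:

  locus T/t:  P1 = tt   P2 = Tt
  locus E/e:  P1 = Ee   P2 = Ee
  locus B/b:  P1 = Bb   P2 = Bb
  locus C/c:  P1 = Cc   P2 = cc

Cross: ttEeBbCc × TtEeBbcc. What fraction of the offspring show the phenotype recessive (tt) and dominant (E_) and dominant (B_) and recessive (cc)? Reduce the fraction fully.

P(tt E_ B_ cc) = 9/64

ttEeBbCc gametes: tEBC×2, tEBc×2, tEbC×2, tEbc×2, teBC×2, teBc×2, tebC×2, tebc×2
TtEeBbcc gametes: TEBc×2, TEbc×2, TeBc×2, Tebc×2, tEBc×2, tEbc×2, teBc×2, tebc×2
ttEeBbCc×TtEeBbcc grid (16·16=256): TtEEBBCc=4 TtEEBBcc=4 TtEEBbCc=8 TtEEBbcc=8 TtEEbbCc=4 TtEEbbcc=4 TtEeBBCc=8 TtEeBBcc=8 TtEeBbCc=16 TtEeBbcc=16 TtEebbCc=8 TtEebbcc=8 TteeBBCc=4 TteeBBcc=4 TteeBbCc=8 TteeBbcc=8 TteebbCc=4 Tteebbcc=4 ttEEBBCc=4 ttEEBBcc=4 ttEEBbCc=8 ttEEBbcc=8 ttEEbbCc=4 ttEEbbcc=4 ttEeBBCc=8 ttEeBBcc=8 ttEeBbCc=16 ttEeBbcc=16 ttEebbCc=8 ttEebbcc=8 tteeBBCc=4 tteeBBcc=4 tteeBbCc=8 tteeBbcc=8 tteebbCc=4 tteebbcc=4
tt E_ B_ cc hits 36/256; gcd=4; 36÷4/256÷4 = 9/64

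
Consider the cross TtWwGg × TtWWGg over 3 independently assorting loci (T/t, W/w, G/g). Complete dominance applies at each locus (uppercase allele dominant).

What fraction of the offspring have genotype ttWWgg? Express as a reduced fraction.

P(ttWWgg) = 1/32

TtWwGg gametes: TWG×1, TWg×1, TwG×1, Twg×1, tWG×1, tWg×1, twG×1, twg×1
TtWWGg gametes: TWG×2, TWg×2, tWG×2, tWg×2
TtWwGg×TtWWGg grid (8·8=64): TTWWGG=2 TTWWGg=4 TTWWgg=2 TTWwGG=2 TTWwGg=4 TTWwgg=2 TtWWGG=4 TtWWGg=8 TtWWgg=4 TtWwGG=4 TtWwGg=8 TtWwgg=4 ttWWGG=2 ttWWGg=4 ttWWgg=2 ttWwGG=2 ttWwGg=4 ttWwgg=2
ttWWgg hits 2/64; gcd=2; 2÷2/64÷2 = 1/32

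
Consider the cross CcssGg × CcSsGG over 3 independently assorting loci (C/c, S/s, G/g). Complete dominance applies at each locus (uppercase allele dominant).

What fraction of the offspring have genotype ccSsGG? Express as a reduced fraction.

CcssGg gametes: CsG×2, Csg×2, csG×2, csg×2
CcSsGG gametes: CSG×2, CsG×2, cSG×2, csG×2
CcssGg×CcSsGG grid (8·8=64): CCSsGG=4 CCSsGg=4 CCssGG=4 CCssGg=4 CcSsGG=8 CcSsGg=8 CcssGG=8 CcssGg=8 ccSsGG=4 ccSsGg=4 ccssGG=4 ccssGg=4
ccSsGG hits 4/64; gcd=4; 4÷4/64÷4 = 1/16

P(ccSsGG) = 1/16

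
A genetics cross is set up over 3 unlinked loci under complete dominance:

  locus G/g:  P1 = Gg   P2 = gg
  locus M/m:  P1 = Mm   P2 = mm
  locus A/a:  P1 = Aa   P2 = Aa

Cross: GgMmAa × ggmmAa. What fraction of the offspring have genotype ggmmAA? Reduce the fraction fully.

P(ggmmAA) = 1/16

GgMmAa gametes: GMA×1, GMa×1, GmA×1, Gma×1, gMA×1, gMa×1, gmA×1, gma×1
ggmmAa gametes: gmA×4, gma×4
GgMmAa×ggmmAa grid (8·8=64): GgMmAA=4 GgMmAa=8 GgMmaa=4 GgmmAA=4 GgmmAa=8 Ggmmaa=4 ggMmAA=4 ggMmAa=8 ggMmaa=4 ggmmAA=4 ggmmAa=8 ggmmaa=4
ggmmAA hits 4/64; gcd=4; 4÷4/64÷4 = 1/16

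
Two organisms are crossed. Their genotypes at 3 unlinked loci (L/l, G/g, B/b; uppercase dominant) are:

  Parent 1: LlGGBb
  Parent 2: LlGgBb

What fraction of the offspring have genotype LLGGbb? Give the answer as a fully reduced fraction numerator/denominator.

LlGGBb gametes: LGB×2, LGb×2, lGB×2, lGb×2
LlGgBb gametes: LGB×1, LGb×1, LgB×1, Lgb×1, lGB×1, lGb×1, lgB×1, lgb×1
LlGGBb×LlGgBb grid (8·8=64): LLGGBB=2 LLGGBb=4 LLGGbb=2 LLGgBB=2 LLGgBb=4 LLGgbb=2 LlGGBB=4 LlGGBb=8 LlGGbb=4 LlGgBB=4 LlGgBb=8 LlGgbb=4 llGGBB=2 llGGBb=4 llGGbb=2 llGgBB=2 llGgBb=4 llGgbb=2
LLGGbb hits 2/64; gcd=2; 2÷2/64÷2 = 1/32

P(LLGGbb) = 1/32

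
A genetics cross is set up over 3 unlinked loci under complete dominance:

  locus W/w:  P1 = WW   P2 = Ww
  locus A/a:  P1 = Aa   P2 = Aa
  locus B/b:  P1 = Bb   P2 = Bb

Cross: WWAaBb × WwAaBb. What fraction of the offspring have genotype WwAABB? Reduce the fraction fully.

P(WwAABB) = 1/32

WWAaBb gametes: WAB×2, WAb×2, WaB×2, Wab×2
WwAaBb gametes: WAB×1, WAb×1, WaB×1, Wab×1, wAB×1, wAb×1, waB×1, wab×1
WWAaBb×WwAaBb grid (8·8=64): WWAABB=2 WWAABb=4 WWAAbb=2 WWAaBB=4 WWAaBb=8 WWAabb=4 WWaaBB=2 WWaaBb=4 WWaabb=2 WwAABB=2 WwAABb=4 WwAAbb=2 WwAaBB=4 WwAaBb=8 WwAabb=4 WwaaBB=2 WwaaBb=4 Wwaabb=2
WwAABB hits 2/64; gcd=2; 2÷2/64÷2 = 1/32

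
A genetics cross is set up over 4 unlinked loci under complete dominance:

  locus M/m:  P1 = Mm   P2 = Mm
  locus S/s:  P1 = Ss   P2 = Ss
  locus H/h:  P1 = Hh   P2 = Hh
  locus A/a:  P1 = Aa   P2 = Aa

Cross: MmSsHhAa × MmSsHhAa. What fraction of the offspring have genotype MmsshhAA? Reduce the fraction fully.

P(MmsshhAA) = 1/128

MmSsHhAa gametes: MSHA×1, MSHa×1, MShA×1, MSha×1, MsHA×1, MsHa×1, MshA×1, Msha×1, mSHA×1, mSHa×1, mShA×1, mSha×1, msHA×1, msHa×1, mshA×1, msha×1
MmSsHhAa gametes: MSHA×1, MSHa×1, MShA×1, MSha×1, MsHA×1, MsHa×1, MshA×1, Msha×1, mSHA×1, mSHa×1, mShA×1, mSha×1, msHA×1, msHa×1, mshA×1, msha×1
MmSsHhAa×MmSsHhAa grid (16·16=256): MMSSHHAA=1 MMSSHHAa=2 MMSSHHaa=1 MMSSHhAA=2 MMSSHhAa=4 MMSSHhaa=2 MMSShhAA=1 MMSShhAa=2 MMSShhaa=1 MMSsHHAA=2 MMSsHHAa=4 MMSsHHaa=2 MMSsHhAA=4 MMSsHhAa=8 MMSsHhaa=4 MMSshhAA=2 MMSshhAa=4 MMSshhaa=2 MMssHHAA=1 MMssHHAa=2 MMssHHaa=1 MMssHhAA=2 MMssHhAa=4 MMssHhaa=2 MMsshhAA=1 MMsshhAa=2 MMsshhaa=1 MmSSHHAA=2 MmSSHHAa=4 MmSSHHaa=2 MmSSHhAA=4 MmSSHhAa=8 MmSSHhaa=4 MmSShhAA=2 MmSShhAa=4 MmSShhaa=2 MmSsHHAA=4 MmSsHHAa=8 MmSsHHaa=4 MmSsHhAA=8 MmSsHhAa=16 MmSsHhaa=8 MmSshhAA=4 MmSshhAa=8 MmSshhaa=4 MmssHHAA=2 MmssHHAa=4 MmssHHaa=2 MmssHhAA=4 MmssHhAa=8 MmssHhaa=4 MmsshhAA=2 MmsshhAa=4 Mmsshhaa=2 mmSSHHAA=1 mmSSHHAa=2 mmSSHHaa=1 mmSSHhAA=2 mmSSHhAa=4 mmSSHhaa=2 mmSShhAA=1 mmSShhAa=2 mmSShhaa=1 mmSsHHAA=2 mmSsHHAa=4 mmSsHHaa=2 mmSsHhAA=4 mmSsHhAa=8 mmSsHhaa=4 mmSshhAA=2 mmSshhAa=4 mmSshhaa=2 mmssHHAA=1 mmssHHAa=2 mmssHHaa=1 mmssHhAA=2 mmssHhAa=4 mmssHhaa=2 mmsshhAA=1 mmsshhAa=2 mmsshhaa=1
MmsshhAA hits 2/256; gcd=2; 2÷2/256÷2 = 1/128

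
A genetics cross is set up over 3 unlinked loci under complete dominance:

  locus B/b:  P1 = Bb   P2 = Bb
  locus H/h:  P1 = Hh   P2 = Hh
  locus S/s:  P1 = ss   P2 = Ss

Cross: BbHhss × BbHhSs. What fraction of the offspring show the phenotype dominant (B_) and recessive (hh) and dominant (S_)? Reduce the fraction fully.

BbHhss gametes: BHs×2, Bhs×2, bHs×2, bhs×2
BbHhSs gametes: BHS×1, BHs×1, BhS×1, Bhs×1, bHS×1, bHs×1, bhS×1, bhs×1
BbHhss×BbHhSs grid (8·8=64): BBHHSs=2 BBHHss=2 BBHhSs=4 BBHhss=4 BBhhSs=2 BBhhss=2 BbHHSs=4 BbHHss=4 BbHhSs=8 BbHhss=8 BbhhSs=4 Bbhhss=4 bbHHSs=2 bbHHss=2 bbHhSs=4 bbHhss=4 bbhhSs=2 bbhhss=2
B_ hh S_ hits 6/64; gcd=2; 6÷2/64÷2 = 3/32

P(B_ hh S_) = 3/32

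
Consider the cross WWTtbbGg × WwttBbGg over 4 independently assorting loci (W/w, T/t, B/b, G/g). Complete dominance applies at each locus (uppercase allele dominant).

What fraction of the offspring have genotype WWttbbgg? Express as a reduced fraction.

P(WWttbbgg) = 1/32

WWTtbbGg gametes: WTbG×4, WTbg×4, WtbG×4, Wtbg×4
WwttBbGg gametes: WtBG×2, WtBg×2, WtbG×2, Wtbg×2, wtBG×2, wtBg×2, wtbG×2, wtbg×2
WWTtbbGg×WwttBbGg grid (16·16=256): WWTtBbGG=8 WWTtBbGg=16 WWTtBbgg=8 WWTtbbGG=8 WWTtbbGg=16 WWTtbbgg=8 WWttBbGG=8 WWttBbGg=16 WWttBbgg=8 WWttbbGG=8 WWttbbGg=16 WWttbbgg=8 WwTtBbGG=8 WwTtBbGg=16 WwTtBbgg=8 WwTtbbGG=8 WwTtbbGg=16 WwTtbbgg=8 WwttBbGG=8 WwttBbGg=16 WwttBbgg=8 WwttbbGG=8 WwttbbGg=16 Wwttbbgg=8
WWttbbgg hits 8/256; gcd=8; 8÷8/256÷8 = 1/32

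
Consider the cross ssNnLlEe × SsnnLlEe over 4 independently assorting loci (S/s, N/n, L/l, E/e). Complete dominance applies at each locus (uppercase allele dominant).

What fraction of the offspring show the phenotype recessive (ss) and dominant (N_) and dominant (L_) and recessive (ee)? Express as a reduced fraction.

P(ss N_ L_ ee) = 3/64

ssNnLlEe gametes: sNLE×2, sNLe×2, sNlE×2, sNle×2, snLE×2, snLe×2, snlE×2, snle×2
SsnnLlEe gametes: SnLE×2, SnLe×2, SnlE×2, Snle×2, snLE×2, snLe×2, snlE×2, snle×2
ssNnLlEe×SsnnLlEe grid (16·16=256): SsNnLLEE=4 SsNnLLEe=8 SsNnLLee=4 SsNnLlEE=8 SsNnLlEe=16 SsNnLlee=8 SsNnllEE=4 SsNnllEe=8 SsNnllee=4 SsnnLLEE=4 SsnnLLEe=8 SsnnLLee=4 SsnnLlEE=8 SsnnLlEe=16 SsnnLlee=8 SsnnllEE=4 SsnnllEe=8 Ssnnllee=4 ssNnLLEE=4 ssNnLLEe=8 ssNnLLee=4 ssNnLlEE=8 ssNnLlEe=16 ssNnLlee=8 ssNnllEE=4 ssNnllEe=8 ssNnllee=4 ssnnLLEE=4 ssnnLLEe=8 ssnnLLee=4 ssnnLlEE=8 ssnnLlEe=16 ssnnLlee=8 ssnnllEE=4 ssnnllEe=8 ssnnllee=4
ss N_ L_ ee hits 12/256; gcd=4; 12÷4/256÷4 = 3/64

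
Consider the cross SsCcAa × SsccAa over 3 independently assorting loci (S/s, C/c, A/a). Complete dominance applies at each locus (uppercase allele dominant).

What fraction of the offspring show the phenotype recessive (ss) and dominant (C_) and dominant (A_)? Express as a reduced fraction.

SsCcAa gametes: SCA×1, SCa×1, ScA×1, Sca×1, sCA×1, sCa×1, scA×1, sca×1
SsccAa gametes: ScA×2, Sca×2, scA×2, sca×2
SsCcAa×SsccAa grid (8·8=64): SSCcAA=2 SSCcAa=4 SSCcaa=2 SSccAA=2 SSccAa=4 SSccaa=2 SsCcAA=4 SsCcAa=8 SsCcaa=4 SsccAA=4 SsccAa=8 Ssccaa=4 ssCcAA=2 ssCcAa=4 ssCcaa=2 ssccAA=2 ssccAa=4 ssccaa=2
ss C_ A_ hits 6/64; gcd=2; 6÷2/64÷2 = 3/32

P(ss C_ A_) = 3/32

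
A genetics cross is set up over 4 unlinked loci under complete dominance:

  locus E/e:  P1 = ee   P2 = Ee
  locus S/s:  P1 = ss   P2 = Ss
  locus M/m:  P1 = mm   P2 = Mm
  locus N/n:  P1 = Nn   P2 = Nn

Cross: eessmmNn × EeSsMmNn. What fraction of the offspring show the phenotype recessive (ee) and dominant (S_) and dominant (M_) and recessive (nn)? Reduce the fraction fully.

P(ee S_ M_ nn) = 1/32

eessmmNn gametes: esmN×8, esmn×8
EeSsMmNn gametes: ESMN×1, ESMn×1, ESmN×1, ESmn×1, EsMN×1, EsMn×1, EsmN×1, Esmn×1, eSMN×1, eSMn×1, eSmN×1, eSmn×1, esMN×1, esMn×1, esmN×1, esmn×1
eessmmNn×EeSsMmNn grid (16·16=256): EeSsMmNN=8 EeSsMmNn=16 EeSsMmnn=8 EeSsmmNN=8 EeSsmmNn=16 EeSsmmnn=8 EessMmNN=8 EessMmNn=16 EessMmnn=8 EessmmNN=8 EessmmNn=16 Eessmmnn=8 eeSsMmNN=8 eeSsMmNn=16 eeSsMmnn=8 eeSsmmNN=8 eeSsmmNn=16 eeSsmmnn=8 eessMmNN=8 eessMmNn=16 eessMmnn=8 eessmmNN=8 eessmmNn=16 eessmmnn=8
ee S_ M_ nn hits 8/256; gcd=8; 8÷8/256÷8 = 1/32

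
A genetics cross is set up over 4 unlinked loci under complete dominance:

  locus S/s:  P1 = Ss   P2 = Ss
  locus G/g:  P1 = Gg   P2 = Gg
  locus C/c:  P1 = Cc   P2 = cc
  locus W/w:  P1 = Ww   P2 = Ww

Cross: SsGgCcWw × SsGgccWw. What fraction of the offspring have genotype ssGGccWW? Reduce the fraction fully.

SsGgCcWw gametes: SGCW×1, SGCw×1, SGcW×1, SGcw×1, SgCW×1, SgCw×1, SgcW×1, Sgcw×1, sGCW×1, sGCw×1, sGcW×1, sGcw×1, sgCW×1, sgCw×1, sgcW×1, sgcw×1
SsGgccWw gametes: SGcW×2, SGcw×2, SgcW×2, Sgcw×2, sGcW×2, sGcw×2, sgcW×2, sgcw×2
SsGgCcWw×SsGgccWw grid (16·16=256): SSGGCcWW=2 SSGGCcWw=4 SSGGCcww=2 SSGGccWW=2 SSGGccWw=4 SSGGccww=2 SSGgCcWW=4 SSGgCcWw=8 SSGgCcww=4 SSGgccWW=4 SSGgccWw=8 SSGgccww=4 SSggCcWW=2 SSggCcWw=4 SSggCcww=2 SSggccWW=2 SSggccWw=4 SSggccww=2 SsGGCcWW=4 SsGGCcWw=8 SsGGCcww=4 SsGGccWW=4 SsGGccWw=8 SsGGccww=4 SsGgCcWW=8 SsGgCcWw=16 SsGgCcww=8 SsGgccWW=8 SsGgccWw=16 SsGgccww=8 SsggCcWW=4 SsggCcWw=8 SsggCcww=4 SsggccWW=4 SsggccWw=8 Ssggccww=4 ssGGCcWW=2 ssGGCcWw=4 ssGGCcww=2 ssGGccWW=2 ssGGccWw=4 ssGGccww=2 ssGgCcWW=4 ssGgCcWw=8 ssGgCcww=4 ssGgccWW=4 ssGgccWw=8 ssGgccww=4 ssggCcWW=2 ssggCcWw=4 ssggCcww=2 ssggccWW=2 ssggccWw=4 ssggccww=2
ssGGccWW hits 2/256; gcd=2; 2÷2/256÷2 = 1/128

P(ssGGccWW) = 1/128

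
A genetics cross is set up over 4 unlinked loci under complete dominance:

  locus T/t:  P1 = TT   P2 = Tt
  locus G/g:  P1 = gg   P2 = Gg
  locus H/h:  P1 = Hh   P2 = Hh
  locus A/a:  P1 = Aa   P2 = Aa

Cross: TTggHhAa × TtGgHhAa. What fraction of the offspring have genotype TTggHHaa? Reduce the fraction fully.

P(TTggHHaa) = 1/64

TTggHhAa gametes: TgHA×4, TgHa×4, TghA×4, Tgha×4
TtGgHhAa gametes: TGHA×1, TGHa×1, TGhA×1, TGha×1, TgHA×1, TgHa×1, TghA×1, Tgha×1, tGHA×1, tGHa×1, tGhA×1, tGha×1, tgHA×1, tgHa×1, tghA×1, tgha×1
TTggHhAa×TtGgHhAa grid (16·16=256): TTGgHHAA=4 TTGgHHAa=8 TTGgHHaa=4 TTGgHhAA=8 TTGgHhAa=16 TTGgHhaa=8 TTGghhAA=4 TTGghhAa=8 TTGghhaa=4 TTggHHAA=4 TTggHHAa=8 TTggHHaa=4 TTggHhAA=8 TTggHhAa=16 TTggHhaa=8 TTgghhAA=4 TTgghhAa=8 TTgghhaa=4 TtGgHHAA=4 TtGgHHAa=8 TtGgHHaa=4 TtGgHhAA=8 TtGgHhAa=16 TtGgHhaa=8 TtGghhAA=4 TtGghhAa=8 TtGghhaa=4 TtggHHAA=4 TtggHHAa=8 TtggHHaa=4 TtggHhAA=8 TtggHhAa=16 TtggHhaa=8 TtgghhAA=4 TtgghhAa=8 Ttgghhaa=4
TTggHHaa hits 4/256; gcd=4; 4÷4/256÷4 = 1/64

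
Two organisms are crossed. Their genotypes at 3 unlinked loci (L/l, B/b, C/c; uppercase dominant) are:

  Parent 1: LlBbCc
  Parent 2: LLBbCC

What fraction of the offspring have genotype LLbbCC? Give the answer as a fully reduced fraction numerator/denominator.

LlBbCc gametes: LBC×1, LBc×1, LbC×1, Lbc×1, lBC×1, lBc×1, lbC×1, lbc×1
LLBbCC gametes: LBC×4, LbC×4
LlBbCc×LLBbCC grid (8·8=64): LLBBCC=4 LLBBCc=4 LLBbCC=8 LLBbCc=8 LLbbCC=4 LLbbCc=4 LlBBCC=4 LlBBCc=4 LlBbCC=8 LlBbCc=8 LlbbCC=4 LlbbCc=4
LLbbCC hits 4/64; gcd=4; 4÷4/64÷4 = 1/16

P(LLbbCC) = 1/16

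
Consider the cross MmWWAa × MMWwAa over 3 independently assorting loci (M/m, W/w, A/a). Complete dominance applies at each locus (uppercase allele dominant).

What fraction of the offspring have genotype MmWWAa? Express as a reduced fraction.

MmWWAa gametes: MWA×2, MWa×2, mWA×2, mWa×2
MMWwAa gametes: MWA×2, MWa×2, MwA×2, Mwa×2
MmWWAa×MMWwAa grid (8·8=64): MMWWAA=4 MMWWAa=8 MMWWaa=4 MMWwAA=4 MMWwAa=8 MMWwaa=4 MmWWAA=4 MmWWAa=8 MmWWaa=4 MmWwAA=4 MmWwAa=8 MmWwaa=4
MmWWAa hits 8/64; gcd=8; 8÷8/64÷8 = 1/8

P(MmWWAa) = 1/8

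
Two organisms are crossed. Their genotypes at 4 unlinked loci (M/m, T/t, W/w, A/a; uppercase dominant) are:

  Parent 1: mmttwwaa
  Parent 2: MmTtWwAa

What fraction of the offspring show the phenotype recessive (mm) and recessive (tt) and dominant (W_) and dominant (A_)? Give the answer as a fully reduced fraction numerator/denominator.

mmttwwaa gametes: mtwa×16
MmTtWwAa gametes: MTWA×1, MTWa×1, MTwA×1, MTwa×1, MtWA×1, MtWa×1, MtwA×1, Mtwa×1, mTWA×1, mTWa×1, mTwA×1, mTwa×1, mtWA×1, mtWa×1, mtwA×1, mtwa×1
mmttwwaa×MmTtWwAa grid (16·16=256): MmTtWwAa=16 MmTtWwaa=16 MmTtwwAa=16 MmTtwwaa=16 MmttWwAa=16 MmttWwaa=16 MmttwwAa=16 Mmttwwaa=16 mmTtWwAa=16 mmTtWwaa=16 mmTtwwAa=16 mmTtwwaa=16 mmttWwAa=16 mmttWwaa=16 mmttwwAa=16 mmttwwaa=16
mm tt W_ A_ hits 16/256; gcd=16; 16÷16/256÷16 = 1/16

P(mm tt W_ A_) = 1/16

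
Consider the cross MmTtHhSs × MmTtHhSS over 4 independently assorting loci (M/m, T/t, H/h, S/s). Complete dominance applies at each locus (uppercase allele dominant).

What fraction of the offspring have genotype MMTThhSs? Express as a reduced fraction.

P(MMTThhSs) = 1/128

MmTtHhSs gametes: MTHS×1, MTHs×1, MThS×1, MThs×1, MtHS×1, MtHs×1, MthS×1, Mths×1, mTHS×1, mTHs×1, mThS×1, mThs×1, mtHS×1, mtHs×1, mthS×1, mths×1
MmTtHhSS gametes: MTHS×2, MThS×2, MtHS×2, MthS×2, mTHS×2, mThS×2, mtHS×2, mthS×2
MmTtHhSs×MmTtHhSS grid (16·16=256): MMTTHHSS=2 MMTTHHSs=2 MMTTHhSS=4 MMTTHhSs=4 MMTThhSS=2 MMTThhSs=2 MMTtHHSS=4 MMTtHHSs=4 MMTtHhSS=8 MMTtHhSs=8 MMTthhSS=4 MMTthhSs=4 MMttHHSS=2 MMttHHSs=2 MMttHhSS=4 MMttHhSs=4 MMtthhSS=2 MMtthhSs=2 MmTTHHSS=4 MmTTHHSs=4 MmTTHhSS=8 MmTTHhSs=8 MmTThhSS=4 MmTThhSs=4 MmTtHHSS=8 MmTtHHSs=8 MmTtHhSS=16 MmTtHhSs=16 MmTthhSS=8 MmTthhSs=8 MmttHHSS=4 MmttHHSs=4 MmttHhSS=8 MmttHhSs=8 MmtthhSS=4 MmtthhSs=4 mmTTHHSS=2 mmTTHHSs=2 mmTTHhSS=4 mmTTHhSs=4 mmTThhSS=2 mmTThhSs=2 mmTtHHSS=4 mmTtHHSs=4 mmTtHhSS=8 mmTtHhSs=8 mmTthhSS=4 mmTthhSs=4 mmttHHSS=2 mmttHHSs=2 mmttHhSS=4 mmttHhSs=4 mmtthhSS=2 mmtthhSs=2
MMTThhSs hits 2/256; gcd=2; 2÷2/256÷2 = 1/128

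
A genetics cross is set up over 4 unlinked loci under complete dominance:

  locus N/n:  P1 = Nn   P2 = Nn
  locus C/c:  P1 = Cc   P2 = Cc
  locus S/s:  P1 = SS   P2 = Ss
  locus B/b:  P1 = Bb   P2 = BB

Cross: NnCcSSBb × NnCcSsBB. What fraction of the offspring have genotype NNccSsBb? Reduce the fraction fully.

NnCcSSBb gametes: NCSB×2, NCSb×2, NcSB×2, NcSb×2, nCSB×2, nCSb×2, ncSB×2, ncSb×2
NnCcSsBB gametes: NCSB×2, NCsB×2, NcSB×2, NcsB×2, nCSB×2, nCsB×2, ncSB×2, ncsB×2
NnCcSSBb×NnCcSsBB grid (16·16=256): NNCCSSBB=4 NNCCSSBb=4 NNCCSsBB=4 NNCCSsBb=4 NNCcSSBB=8 NNCcSSBb=8 NNCcSsBB=8 NNCcSsBb=8 NNccSSBB=4 NNccSSBb=4 NNccSsBB=4 NNccSsBb=4 NnCCSSBB=8 NnCCSSBb=8 NnCCSsBB=8 NnCCSsBb=8 NnCcSSBB=16 NnCcSSBb=16 NnCcSsBB=16 NnCcSsBb=16 NnccSSBB=8 NnccSSBb=8 NnccSsBB=8 NnccSsBb=8 nnCCSSBB=4 nnCCSSBb=4 nnCCSsBB=4 nnCCSsBb=4 nnCcSSBB=8 nnCcSSBb=8 nnCcSsBB=8 nnCcSsBb=8 nnccSSBB=4 nnccSSBb=4 nnccSsBB=4 nnccSsBb=4
NNccSsBb hits 4/256; gcd=4; 4÷4/256÷4 = 1/64

P(NNccSsBb) = 1/64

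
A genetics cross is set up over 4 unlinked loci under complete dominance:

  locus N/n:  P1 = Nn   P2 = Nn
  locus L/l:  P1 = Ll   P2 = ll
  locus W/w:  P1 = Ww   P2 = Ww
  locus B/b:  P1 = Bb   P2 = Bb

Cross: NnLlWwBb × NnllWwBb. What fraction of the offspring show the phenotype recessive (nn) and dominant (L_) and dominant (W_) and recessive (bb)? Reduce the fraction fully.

P(nn L_ W_ bb) = 3/128

NnLlWwBb gametes: NLWB×1, NLWb×1, NLwB×1, NLwb×1, NlWB×1, NlWb×1, NlwB×1, Nlwb×1, nLWB×1, nLWb×1, nLwB×1, nLwb×1, nlWB×1, nlWb×1, nlwB×1, nlwb×1
NnllWwBb gametes: NlWB×2, NlWb×2, NlwB×2, Nlwb×2, nlWB×2, nlWb×2, nlwB×2, nlwb×2
NnLlWwBb×NnllWwBb grid (16·16=256): NNLlWWBB=2 NNLlWWBb=4 NNLlWWbb=2 NNLlWwBB=4 NNLlWwBb=8 NNLlWwbb=4 NNLlwwBB=2 NNLlwwBb=4 NNLlwwbb=2 NNllWWBB=2 NNllWWBb=4 NNllWWbb=2 NNllWwBB=4 NNllWwBb=8 NNllWwbb=4 NNllwwBB=2 NNllwwBb=4 NNllwwbb=2 NnLlWWBB=4 NnLlWWBb=8 NnLlWWbb=4 NnLlWwBB=8 NnLlWwBb=16 NnLlWwbb=8 NnLlwwBB=4 NnLlwwBb=8 NnLlwwbb=4 NnllWWBB=4 NnllWWBb=8 NnllWWbb=4 NnllWwBB=8 NnllWwBb=16 NnllWwbb=8 NnllwwBB=4 NnllwwBb=8 Nnllwwbb=4 nnLlWWBB=2 nnLlWWBb=4 nnLlWWbb=2 nnLlWwBB=4 nnLlWwBb=8 nnLlWwbb=4 nnLlwwBB=2 nnLlwwBb=4 nnLlwwbb=2 nnllWWBB=2 nnllWWBb=4 nnllWWbb=2 nnllWwBB=4 nnllWwBb=8 nnllWwbb=4 nnllwwBB=2 nnllwwBb=4 nnllwwbb=2
nn L_ W_ bb hits 6/256; gcd=2; 6÷2/256÷2 = 3/128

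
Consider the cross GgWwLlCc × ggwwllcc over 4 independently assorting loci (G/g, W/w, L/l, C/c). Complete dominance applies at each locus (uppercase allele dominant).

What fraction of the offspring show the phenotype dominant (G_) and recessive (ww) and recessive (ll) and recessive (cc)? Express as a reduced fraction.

P(G_ ww ll cc) = 1/16

GgWwLlCc gametes: GWLC×1, GWLc×1, GWlC×1, GWlc×1, GwLC×1, GwLc×1, GwlC×1, Gwlc×1, gWLC×1, gWLc×1, gWlC×1, gWlc×1, gwLC×1, gwLc×1, gwlC×1, gwlc×1
ggwwllcc gametes: gwlc×16
GgWwLlCc×ggwwllcc grid (16·16=256): GgWwLlCc=16 GgWwLlcc=16 GgWwllCc=16 GgWwllcc=16 GgwwLlCc=16 GgwwLlcc=16 GgwwllCc=16 Ggwwllcc=16 ggWwLlCc=16 ggWwLlcc=16 ggWwllCc=16 ggWwllcc=16 ggwwLlCc=16 ggwwLlcc=16 ggwwllCc=16 ggwwllcc=16
G_ ww ll cc hits 16/256; gcd=16; 16÷16/256÷16 = 1/16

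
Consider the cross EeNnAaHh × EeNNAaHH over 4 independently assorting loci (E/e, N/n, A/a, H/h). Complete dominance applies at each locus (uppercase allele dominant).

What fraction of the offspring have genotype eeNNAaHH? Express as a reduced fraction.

EeNnAaHh gametes: ENAH×1, ENAh×1, ENaH×1, ENah×1, EnAH×1, EnAh×1, EnaH×1, Enah×1, eNAH×1, eNAh×1, eNaH×1, eNah×1, enAH×1, enAh×1, enaH×1, enah×1
EeNNAaHH gametes: ENAH×4, ENaH×4, eNAH×4, eNaH×4
EeNnAaHh×EeNNAaHH grid (16·16=256): EENNAAHH=4 EENNAAHh=4 EENNAaHH=8 EENNAaHh=8 EENNaaHH=4 EENNaaHh=4 EENnAAHH=4 EENnAAHh=4 EENnAaHH=8 EENnAaHh=8 EENnaaHH=4 EENnaaHh=4 EeNNAAHH=8 EeNNAAHh=8 EeNNAaHH=16 EeNNAaHh=16 EeNNaaHH=8 EeNNaaHh=8 EeNnAAHH=8 EeNnAAHh=8 EeNnAaHH=16 EeNnAaHh=16 EeNnaaHH=8 EeNnaaHh=8 eeNNAAHH=4 eeNNAAHh=4 eeNNAaHH=8 eeNNAaHh=8 eeNNaaHH=4 eeNNaaHh=4 eeNnAAHH=4 eeNnAAHh=4 eeNnAaHH=8 eeNnAaHh=8 eeNnaaHH=4 eeNnaaHh=4
eeNNAaHH hits 8/256; gcd=8; 8÷8/256÷8 = 1/32

P(eeNNAaHH) = 1/32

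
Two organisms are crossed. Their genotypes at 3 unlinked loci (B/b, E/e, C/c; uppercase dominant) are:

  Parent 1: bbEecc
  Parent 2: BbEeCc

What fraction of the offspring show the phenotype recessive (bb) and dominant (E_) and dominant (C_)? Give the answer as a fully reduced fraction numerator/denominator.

bbEecc gametes: bEc×4, bec×4
BbEeCc gametes: BEC×1, BEc×1, BeC×1, Bec×1, bEC×1, bEc×1, beC×1, bec×1
bbEecc×BbEeCc grid (8·8=64): BbEECc=4 BbEEcc=4 BbEeCc=8 BbEecc=8 BbeeCc=4 Bbeecc=4 bbEECc=4 bbEEcc=4 bbEeCc=8 bbEecc=8 bbeeCc=4 bbeecc=4
bb E_ C_ hits 12/64; gcd=4; 12÷4/64÷4 = 3/16

P(bb E_ C_) = 3/16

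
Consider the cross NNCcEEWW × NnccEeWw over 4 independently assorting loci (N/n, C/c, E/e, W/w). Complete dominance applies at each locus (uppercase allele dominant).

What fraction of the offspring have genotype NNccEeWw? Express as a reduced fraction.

P(NNccEeWw) = 1/16

NNCcEEWW gametes: NCEW×8, NcEW×8
NnccEeWw gametes: NcEW×2, NcEw×2, NceW×2, Ncew×2, ncEW×2, ncEw×2, nceW×2, ncew×2
NNCcEEWW×NnccEeWw grid (16·16=256): NNCcEEWW=16 NNCcEEWw=16 NNCcEeWW=16 NNCcEeWw=16 NNccEEWW=16 NNccEEWw=16 NNccEeWW=16 NNccEeWw=16 NnCcEEWW=16 NnCcEEWw=16 NnCcEeWW=16 NnCcEeWw=16 NnccEEWW=16 NnccEEWw=16 NnccEeWW=16 NnccEeWw=16
NNccEeWw hits 16/256; gcd=16; 16÷16/256÷16 = 1/16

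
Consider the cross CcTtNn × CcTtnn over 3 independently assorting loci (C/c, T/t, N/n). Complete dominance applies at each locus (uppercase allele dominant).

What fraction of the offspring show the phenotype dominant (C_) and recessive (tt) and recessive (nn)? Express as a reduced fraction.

CcTtNn gametes: CTN×1, CTn×1, CtN×1, Ctn×1, cTN×1, cTn×1, ctN×1, ctn×1
CcTtnn gametes: CTn×2, Ctn×2, cTn×2, ctn×2
CcTtNn×CcTtnn grid (8·8=64): CCTTNn=2 CCTTnn=2 CCTtNn=4 CCTtnn=4 CCttNn=2 CCttnn=2 CcTTNn=4 CcTTnn=4 CcTtNn=8 CcTtnn=8 CcttNn=4 Ccttnn=4 ccTTNn=2 ccTTnn=2 ccTtNn=4 ccTtnn=4 ccttNn=2 ccttnn=2
C_ tt nn hits 6/64; gcd=2; 6÷2/64÷2 = 3/32

P(C_ tt nn) = 3/32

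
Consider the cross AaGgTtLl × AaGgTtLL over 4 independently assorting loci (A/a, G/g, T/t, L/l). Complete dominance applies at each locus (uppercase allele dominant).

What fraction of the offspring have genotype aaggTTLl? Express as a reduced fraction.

P(aaggTTLl) = 1/128

AaGgTtLl gametes: AGTL×1, AGTl×1, AGtL×1, AGtl×1, AgTL×1, AgTl×1, AgtL×1, Agtl×1, aGTL×1, aGTl×1, aGtL×1, aGtl×1, agTL×1, agTl×1, agtL×1, agtl×1
AaGgTtLL gametes: AGTL×2, AGtL×2, AgTL×2, AgtL×2, aGTL×2, aGtL×2, agTL×2, agtL×2
AaGgTtLl×AaGgTtLL grid (16·16=256): AAGGTTLL=2 AAGGTTLl=2 AAGGTtLL=4 AAGGTtLl=4 AAGGttLL=2 AAGGttLl=2 AAGgTTLL=4 AAGgTTLl=4 AAGgTtLL=8 AAGgTtLl=8 AAGgttLL=4 AAGgttLl=4 AAggTTLL=2 AAggTTLl=2 AAggTtLL=4 AAggTtLl=4 AAggttLL=2 AAggttLl=2 AaGGTTLL=4 AaGGTTLl=4 AaGGTtLL=8 AaGGTtLl=8 AaGGttLL=4 AaGGttLl=4 AaGgTTLL=8 AaGgTTLl=8 AaGgTtLL=16 AaGgTtLl=16 AaGgttLL=8 AaGgttLl=8 AaggTTLL=4 AaggTTLl=4 AaggTtLL=8 AaggTtLl=8 AaggttLL=4 AaggttLl=4 aaGGTTLL=2 aaGGTTLl=2 aaGGTtLL=4 aaGGTtLl=4 aaGGttLL=2 aaGGttLl=2 aaGgTTLL=4 aaGgTTLl=4 aaGgTtLL=8 aaGgTtLl=8 aaGgttLL=4 aaGgttLl=4 aaggTTLL=2 aaggTTLl=2 aaggTtLL=4 aaggTtLl=4 aaggttLL=2 aaggttLl=2
aaggTTLl hits 2/256; gcd=2; 2÷2/256÷2 = 1/128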